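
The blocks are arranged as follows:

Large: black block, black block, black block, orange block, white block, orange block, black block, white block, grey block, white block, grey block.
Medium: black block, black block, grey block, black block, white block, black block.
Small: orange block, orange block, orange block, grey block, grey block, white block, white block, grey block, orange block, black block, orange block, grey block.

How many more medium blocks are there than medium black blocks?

2

medium blocks: 6.
medium black blocks: 4.
6 − 4 = 2.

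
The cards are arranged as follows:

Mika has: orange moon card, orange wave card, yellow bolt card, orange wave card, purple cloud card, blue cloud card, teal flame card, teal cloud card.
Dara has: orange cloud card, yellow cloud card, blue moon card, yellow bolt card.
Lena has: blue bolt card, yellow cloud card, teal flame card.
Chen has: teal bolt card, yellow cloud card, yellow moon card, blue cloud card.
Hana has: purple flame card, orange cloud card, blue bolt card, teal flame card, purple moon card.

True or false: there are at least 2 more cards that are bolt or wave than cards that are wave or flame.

False

|cards that are bolt or wave| = 7.
|cards that are wave or flame| = 6.
The claim requires 7 − 6 = 1 ≥ 2, which does not hold.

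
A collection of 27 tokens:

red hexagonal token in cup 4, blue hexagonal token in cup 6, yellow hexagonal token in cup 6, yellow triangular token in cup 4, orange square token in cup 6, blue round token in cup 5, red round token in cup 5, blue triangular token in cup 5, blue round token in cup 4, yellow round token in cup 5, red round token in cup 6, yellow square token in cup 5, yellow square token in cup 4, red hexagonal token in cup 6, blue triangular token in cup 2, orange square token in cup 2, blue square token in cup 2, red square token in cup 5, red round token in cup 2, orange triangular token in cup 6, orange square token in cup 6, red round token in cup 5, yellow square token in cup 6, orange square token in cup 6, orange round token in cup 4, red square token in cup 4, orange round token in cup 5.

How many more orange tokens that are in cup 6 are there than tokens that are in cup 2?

orange tokens in cup 6: 4.
tokens in cup 2: 4.
4 − 4 = 0.

0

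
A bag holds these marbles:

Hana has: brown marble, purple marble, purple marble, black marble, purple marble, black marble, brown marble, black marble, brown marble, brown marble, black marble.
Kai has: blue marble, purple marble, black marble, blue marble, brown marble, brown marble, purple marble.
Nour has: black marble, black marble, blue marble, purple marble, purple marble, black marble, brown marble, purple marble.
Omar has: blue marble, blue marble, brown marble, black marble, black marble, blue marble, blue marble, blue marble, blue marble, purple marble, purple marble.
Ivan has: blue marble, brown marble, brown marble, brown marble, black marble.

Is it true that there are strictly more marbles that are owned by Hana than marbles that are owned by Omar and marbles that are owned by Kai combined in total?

Count of marbles owned by Hana: 11.
marbles owned by Omar: 11; marbles owned by Kai: 7; combined: 11 + 7 = 18.
The claim requires 11 > 18, which does not hold.

False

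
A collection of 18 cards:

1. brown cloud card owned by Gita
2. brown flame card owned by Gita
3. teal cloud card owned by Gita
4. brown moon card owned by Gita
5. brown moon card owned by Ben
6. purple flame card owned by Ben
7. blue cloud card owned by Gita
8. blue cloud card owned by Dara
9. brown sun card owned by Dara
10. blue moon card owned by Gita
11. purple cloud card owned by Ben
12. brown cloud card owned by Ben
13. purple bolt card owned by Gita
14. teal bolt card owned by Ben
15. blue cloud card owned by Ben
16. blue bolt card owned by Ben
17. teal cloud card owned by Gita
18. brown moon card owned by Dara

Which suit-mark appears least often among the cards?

Counts by suit-mark: cloud 8, moon 4, bolt 3, flame 2, sun 1.
The minimum is 1, held uniquely by sun.

sun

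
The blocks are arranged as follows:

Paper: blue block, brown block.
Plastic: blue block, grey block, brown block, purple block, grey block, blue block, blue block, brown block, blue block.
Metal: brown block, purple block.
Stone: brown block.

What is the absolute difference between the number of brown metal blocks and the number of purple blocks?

1

brown metal blocks: 1. purple blocks: 2.
|1 − 2| = 2 − 1 = 1.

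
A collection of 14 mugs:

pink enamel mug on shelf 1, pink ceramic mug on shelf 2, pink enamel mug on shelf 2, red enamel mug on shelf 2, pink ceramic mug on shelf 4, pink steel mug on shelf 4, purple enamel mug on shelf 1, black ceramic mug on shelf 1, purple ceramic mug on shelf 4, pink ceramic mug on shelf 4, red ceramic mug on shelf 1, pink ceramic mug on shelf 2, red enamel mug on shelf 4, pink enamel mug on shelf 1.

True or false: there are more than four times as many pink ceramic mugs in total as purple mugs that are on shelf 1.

|pink ceramic mugs| = 4.
|purple mugs on shelf 1| = 1.
The claim requires 4 > 4 × 1 = 4, which does not hold.

False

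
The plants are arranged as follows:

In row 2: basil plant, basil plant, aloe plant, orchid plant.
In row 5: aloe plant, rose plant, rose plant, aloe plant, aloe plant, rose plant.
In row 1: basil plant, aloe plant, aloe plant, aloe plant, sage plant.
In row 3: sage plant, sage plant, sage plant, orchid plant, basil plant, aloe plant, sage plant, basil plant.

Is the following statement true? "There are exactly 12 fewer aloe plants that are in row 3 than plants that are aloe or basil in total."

There is 1 aloe plant in row 3.
There are 13 plants that are aloe or basil.
The claim requires 13 − 1 (= 12) to equal 12, which holds.

True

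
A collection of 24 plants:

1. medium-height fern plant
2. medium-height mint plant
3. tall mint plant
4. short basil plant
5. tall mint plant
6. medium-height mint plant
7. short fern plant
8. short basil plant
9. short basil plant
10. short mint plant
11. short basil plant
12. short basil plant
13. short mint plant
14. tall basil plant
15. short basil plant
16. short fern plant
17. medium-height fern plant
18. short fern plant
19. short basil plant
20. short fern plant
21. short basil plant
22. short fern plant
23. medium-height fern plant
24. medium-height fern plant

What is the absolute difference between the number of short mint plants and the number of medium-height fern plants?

2

short mint plants: 2. medium-height fern plants: 4.
|2 − 4| = 4 − 2 = 2.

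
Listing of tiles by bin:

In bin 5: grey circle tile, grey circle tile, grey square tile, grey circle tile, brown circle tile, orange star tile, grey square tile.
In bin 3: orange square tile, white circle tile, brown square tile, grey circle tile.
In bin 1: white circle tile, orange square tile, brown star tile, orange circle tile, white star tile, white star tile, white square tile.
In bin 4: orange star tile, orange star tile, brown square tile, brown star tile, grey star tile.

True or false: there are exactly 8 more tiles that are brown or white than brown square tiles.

|tiles that are brown or white| = 10.
|brown square tiles| = 2.
The claim requires 10 − 2 (= 8) to equal 8, which holds.

True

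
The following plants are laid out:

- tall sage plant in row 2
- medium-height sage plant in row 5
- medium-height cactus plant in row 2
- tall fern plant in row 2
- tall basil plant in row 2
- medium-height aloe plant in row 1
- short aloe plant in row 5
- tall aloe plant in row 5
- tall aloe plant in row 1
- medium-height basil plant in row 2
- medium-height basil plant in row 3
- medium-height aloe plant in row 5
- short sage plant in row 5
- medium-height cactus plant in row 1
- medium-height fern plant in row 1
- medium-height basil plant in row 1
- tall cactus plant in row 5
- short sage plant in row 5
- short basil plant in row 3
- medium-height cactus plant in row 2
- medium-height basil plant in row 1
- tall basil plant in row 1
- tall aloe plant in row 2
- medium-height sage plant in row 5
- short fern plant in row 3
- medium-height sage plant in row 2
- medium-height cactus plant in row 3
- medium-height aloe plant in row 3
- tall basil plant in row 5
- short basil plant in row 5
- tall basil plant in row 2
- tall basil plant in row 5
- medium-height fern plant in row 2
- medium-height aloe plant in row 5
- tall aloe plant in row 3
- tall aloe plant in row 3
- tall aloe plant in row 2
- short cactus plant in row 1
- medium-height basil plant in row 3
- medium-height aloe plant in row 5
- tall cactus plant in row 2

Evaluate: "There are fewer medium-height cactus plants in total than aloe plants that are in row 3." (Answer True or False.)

False

medium-height cactus plants: 4.
aloe plants in row 3: 3.
The claim requires 4 < 3, which does not hold.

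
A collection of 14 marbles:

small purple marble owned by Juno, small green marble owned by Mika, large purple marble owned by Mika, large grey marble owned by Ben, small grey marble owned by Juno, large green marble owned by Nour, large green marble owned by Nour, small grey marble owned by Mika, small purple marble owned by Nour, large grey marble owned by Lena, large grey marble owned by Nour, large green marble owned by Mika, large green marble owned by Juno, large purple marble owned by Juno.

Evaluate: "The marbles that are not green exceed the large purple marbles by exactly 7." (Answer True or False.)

True

There are 9 marbles that are not green.
There are 2 large purple marbles.
The claim requires 9 − 2 (= 7) to equal 7, which holds.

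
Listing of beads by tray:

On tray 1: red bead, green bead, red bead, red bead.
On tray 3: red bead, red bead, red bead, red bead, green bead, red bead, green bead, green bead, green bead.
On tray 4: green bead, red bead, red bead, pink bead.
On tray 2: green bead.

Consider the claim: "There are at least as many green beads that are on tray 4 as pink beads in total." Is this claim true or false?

green beads on tray 4: 1.
pink beads: 1.
The claim requires 1 ≥ 1, which holds.

True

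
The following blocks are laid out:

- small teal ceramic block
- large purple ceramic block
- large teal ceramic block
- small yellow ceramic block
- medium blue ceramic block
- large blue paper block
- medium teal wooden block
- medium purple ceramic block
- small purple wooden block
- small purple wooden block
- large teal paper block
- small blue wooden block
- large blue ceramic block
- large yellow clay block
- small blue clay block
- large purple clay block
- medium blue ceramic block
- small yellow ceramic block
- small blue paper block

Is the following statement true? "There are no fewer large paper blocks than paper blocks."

|large paper blocks| = 2.
|paper blocks| = 3.
The claim requires 2 ≥ 3, which does not hold.

False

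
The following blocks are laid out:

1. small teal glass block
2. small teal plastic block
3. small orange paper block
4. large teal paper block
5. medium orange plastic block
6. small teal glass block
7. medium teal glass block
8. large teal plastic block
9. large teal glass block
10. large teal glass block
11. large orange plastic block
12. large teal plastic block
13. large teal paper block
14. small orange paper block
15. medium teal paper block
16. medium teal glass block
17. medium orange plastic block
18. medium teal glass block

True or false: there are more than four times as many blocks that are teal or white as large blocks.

There are 13 blocks that are teal or white.
There are 7 large blocks.
The claim requires 13 > 4 × 7 = 28, which does not hold.

False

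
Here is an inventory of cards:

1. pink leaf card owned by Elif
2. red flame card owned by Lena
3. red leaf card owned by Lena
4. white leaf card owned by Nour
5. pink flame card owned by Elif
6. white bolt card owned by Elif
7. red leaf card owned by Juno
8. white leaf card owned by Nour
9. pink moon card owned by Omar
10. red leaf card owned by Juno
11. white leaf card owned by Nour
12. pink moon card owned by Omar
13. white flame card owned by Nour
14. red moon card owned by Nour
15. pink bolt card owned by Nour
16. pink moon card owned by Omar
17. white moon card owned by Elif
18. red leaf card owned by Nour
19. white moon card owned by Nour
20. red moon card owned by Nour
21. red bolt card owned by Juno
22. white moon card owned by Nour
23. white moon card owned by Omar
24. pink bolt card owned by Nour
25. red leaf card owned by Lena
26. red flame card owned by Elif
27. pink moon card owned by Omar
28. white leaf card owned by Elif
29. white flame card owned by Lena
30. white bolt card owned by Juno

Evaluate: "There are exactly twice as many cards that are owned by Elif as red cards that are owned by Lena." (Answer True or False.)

True

|cards owned by Elif| = 6.
|red cards owned by Lena| = 3.
The claim requires 6 = 2 × 3 = 6, which holds.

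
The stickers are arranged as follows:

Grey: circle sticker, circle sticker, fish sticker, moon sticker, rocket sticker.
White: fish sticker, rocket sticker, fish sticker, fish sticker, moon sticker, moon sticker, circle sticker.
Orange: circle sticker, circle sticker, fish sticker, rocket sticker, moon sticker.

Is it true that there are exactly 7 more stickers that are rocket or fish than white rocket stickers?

stickers that are rocket or fish: 8.
white rocket stickers: 1.
The claim requires 8 − 1 (= 7) to equal 7, which holds.

True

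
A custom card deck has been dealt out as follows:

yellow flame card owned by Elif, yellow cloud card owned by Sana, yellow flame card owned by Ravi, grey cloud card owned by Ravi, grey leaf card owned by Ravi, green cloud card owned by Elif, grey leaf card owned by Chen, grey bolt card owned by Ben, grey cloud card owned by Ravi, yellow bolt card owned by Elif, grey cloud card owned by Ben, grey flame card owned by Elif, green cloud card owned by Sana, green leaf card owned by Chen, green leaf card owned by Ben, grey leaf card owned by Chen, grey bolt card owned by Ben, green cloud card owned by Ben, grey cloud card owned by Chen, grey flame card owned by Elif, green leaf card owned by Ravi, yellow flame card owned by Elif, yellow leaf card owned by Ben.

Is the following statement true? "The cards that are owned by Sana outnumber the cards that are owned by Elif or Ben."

False

|cards owned by Sana| = 2.
|cards owned by Elif or Ben| = 12.
The claim requires 2 > 12, which does not hold.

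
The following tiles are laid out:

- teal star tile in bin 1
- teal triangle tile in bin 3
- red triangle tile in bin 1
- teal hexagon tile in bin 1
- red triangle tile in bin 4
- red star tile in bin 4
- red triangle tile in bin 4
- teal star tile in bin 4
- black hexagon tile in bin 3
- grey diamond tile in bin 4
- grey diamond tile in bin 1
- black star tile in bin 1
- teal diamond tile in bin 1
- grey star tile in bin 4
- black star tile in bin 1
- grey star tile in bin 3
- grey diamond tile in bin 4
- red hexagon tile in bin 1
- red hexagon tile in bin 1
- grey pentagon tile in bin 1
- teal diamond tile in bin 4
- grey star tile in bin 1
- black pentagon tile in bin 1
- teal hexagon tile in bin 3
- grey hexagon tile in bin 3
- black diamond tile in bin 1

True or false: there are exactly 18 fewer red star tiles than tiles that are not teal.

True

|red star tiles| = 1.
|tiles that are not teal| = 19.
The claim requires 19 − 1 (= 18) to equal 18, which holds.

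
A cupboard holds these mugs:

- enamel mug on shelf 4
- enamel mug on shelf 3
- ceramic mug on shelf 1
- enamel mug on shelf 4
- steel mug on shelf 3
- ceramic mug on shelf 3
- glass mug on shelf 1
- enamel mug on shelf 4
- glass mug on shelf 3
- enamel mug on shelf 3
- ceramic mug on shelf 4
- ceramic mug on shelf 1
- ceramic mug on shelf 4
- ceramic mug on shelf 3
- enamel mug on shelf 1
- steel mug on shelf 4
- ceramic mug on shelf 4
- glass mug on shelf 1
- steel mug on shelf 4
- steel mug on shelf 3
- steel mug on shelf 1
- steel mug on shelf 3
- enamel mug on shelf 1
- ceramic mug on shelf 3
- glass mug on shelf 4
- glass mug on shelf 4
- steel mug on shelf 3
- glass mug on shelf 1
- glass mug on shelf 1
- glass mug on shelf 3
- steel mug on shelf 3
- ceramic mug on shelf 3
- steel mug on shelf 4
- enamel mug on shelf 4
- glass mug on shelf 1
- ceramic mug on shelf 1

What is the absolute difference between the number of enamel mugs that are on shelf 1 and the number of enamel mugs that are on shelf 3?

0

enamel mugs on shelf 1: 2. enamel mugs on shelf 3: 2.
|2 − 2| = 2 − 2 = 0.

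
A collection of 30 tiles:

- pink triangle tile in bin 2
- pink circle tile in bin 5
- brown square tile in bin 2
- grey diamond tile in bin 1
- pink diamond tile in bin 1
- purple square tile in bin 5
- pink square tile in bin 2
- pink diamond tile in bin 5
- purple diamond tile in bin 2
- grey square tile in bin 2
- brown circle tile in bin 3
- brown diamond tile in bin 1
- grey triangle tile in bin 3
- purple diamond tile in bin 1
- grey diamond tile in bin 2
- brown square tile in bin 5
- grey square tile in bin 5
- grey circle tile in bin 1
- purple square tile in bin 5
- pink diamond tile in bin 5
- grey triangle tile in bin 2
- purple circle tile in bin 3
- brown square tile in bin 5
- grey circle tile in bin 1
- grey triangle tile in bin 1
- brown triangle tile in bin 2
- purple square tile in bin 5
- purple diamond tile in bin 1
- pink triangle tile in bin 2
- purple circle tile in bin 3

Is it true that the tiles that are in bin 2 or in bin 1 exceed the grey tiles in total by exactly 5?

False

There are 17 tiles in bin 2 or in bin 1.
There are 9 grey tiles.
The claim requires 17 − 9 (= 8) to equal 5, which does not hold.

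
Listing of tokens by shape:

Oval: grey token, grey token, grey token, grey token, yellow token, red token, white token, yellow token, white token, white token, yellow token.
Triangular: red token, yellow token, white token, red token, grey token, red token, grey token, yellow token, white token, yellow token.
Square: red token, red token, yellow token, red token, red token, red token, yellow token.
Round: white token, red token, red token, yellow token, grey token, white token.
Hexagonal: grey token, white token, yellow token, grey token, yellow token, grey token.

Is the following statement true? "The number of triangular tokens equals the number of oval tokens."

|triangular tokens| = 10.
|oval tokens| = 11.
The claim requires 10 = 11, which does not hold.

False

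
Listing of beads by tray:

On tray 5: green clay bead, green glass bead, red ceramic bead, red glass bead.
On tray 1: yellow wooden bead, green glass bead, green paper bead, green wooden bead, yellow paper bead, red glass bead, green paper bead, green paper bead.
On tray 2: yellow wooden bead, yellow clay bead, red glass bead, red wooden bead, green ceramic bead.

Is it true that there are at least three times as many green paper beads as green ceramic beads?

|green paper beads| = 3.
|green ceramic beads| = 1.
The claim requires 3 ≥ 3 × 1 = 3, which holds.

True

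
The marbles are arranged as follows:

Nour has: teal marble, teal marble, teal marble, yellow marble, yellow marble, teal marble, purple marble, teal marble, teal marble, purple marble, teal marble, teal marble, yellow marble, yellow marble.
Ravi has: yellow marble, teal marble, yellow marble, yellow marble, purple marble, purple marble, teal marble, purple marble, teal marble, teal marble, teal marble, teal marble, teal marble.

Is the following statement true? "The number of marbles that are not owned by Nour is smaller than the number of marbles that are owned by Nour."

Count of marbles that are not owned by Nour: 13.
Count of marbles owned by Nour: 14.
The claim requires 13 < 14, which holds.

True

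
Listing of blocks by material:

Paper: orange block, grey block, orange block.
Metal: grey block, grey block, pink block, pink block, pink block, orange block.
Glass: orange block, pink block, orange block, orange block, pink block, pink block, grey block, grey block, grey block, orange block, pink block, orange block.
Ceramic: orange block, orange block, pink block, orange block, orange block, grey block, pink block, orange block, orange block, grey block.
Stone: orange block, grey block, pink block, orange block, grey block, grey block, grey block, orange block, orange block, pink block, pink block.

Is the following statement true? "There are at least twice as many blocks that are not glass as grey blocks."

True

There are 30 blocks that are not glass.
There are 12 grey blocks.
The claim requires 30 ≥ 2 × 12 = 24, which holds.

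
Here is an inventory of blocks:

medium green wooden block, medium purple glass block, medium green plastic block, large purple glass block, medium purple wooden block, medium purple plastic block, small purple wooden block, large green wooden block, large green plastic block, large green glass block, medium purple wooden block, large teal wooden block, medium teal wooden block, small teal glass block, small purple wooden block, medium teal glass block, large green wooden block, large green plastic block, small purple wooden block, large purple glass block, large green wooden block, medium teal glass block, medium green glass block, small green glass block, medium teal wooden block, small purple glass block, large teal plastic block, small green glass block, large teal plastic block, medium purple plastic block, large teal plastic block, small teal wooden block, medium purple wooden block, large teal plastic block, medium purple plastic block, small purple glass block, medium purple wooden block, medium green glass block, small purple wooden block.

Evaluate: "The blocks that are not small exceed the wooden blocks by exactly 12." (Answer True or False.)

blocks that are not small: 29.
wooden blocks: 16.
The claim requires 29 − 16 (= 13) to equal 12, which does not hold.

False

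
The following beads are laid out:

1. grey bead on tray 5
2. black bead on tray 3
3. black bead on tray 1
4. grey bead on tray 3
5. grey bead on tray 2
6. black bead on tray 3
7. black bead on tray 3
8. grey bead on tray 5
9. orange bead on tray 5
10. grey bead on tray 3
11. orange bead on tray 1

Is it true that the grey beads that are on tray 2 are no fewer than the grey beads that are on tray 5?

False

|grey beads on tray 2| = 1.
|grey beads on tray 5| = 2.
The claim requires 1 ≥ 2, which does not hold.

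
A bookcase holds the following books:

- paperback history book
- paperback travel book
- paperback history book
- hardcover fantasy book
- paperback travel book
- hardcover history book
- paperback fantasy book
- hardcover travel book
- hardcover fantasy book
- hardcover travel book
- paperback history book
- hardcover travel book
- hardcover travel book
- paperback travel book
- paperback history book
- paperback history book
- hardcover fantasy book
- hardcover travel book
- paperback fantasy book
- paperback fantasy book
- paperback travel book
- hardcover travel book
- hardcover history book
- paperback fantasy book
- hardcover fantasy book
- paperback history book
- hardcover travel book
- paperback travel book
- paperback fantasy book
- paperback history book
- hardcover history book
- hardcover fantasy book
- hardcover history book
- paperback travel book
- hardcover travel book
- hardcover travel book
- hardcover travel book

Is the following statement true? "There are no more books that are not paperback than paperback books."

False

books that are not paperback: 19.
paperback books: 18.
The claim requires 19 ≤ 18, which does not hold.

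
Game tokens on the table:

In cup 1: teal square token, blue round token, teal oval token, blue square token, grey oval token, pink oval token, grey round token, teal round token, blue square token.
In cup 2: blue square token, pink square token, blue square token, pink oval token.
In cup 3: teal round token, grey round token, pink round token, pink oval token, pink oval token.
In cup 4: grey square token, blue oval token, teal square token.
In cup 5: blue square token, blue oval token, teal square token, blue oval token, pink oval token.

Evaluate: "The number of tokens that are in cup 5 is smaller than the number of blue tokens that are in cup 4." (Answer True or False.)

|tokens in cup 5| = 5.
|blue tokens in cup 4| = 1.
The claim requires 5 < 1, which does not hold.

False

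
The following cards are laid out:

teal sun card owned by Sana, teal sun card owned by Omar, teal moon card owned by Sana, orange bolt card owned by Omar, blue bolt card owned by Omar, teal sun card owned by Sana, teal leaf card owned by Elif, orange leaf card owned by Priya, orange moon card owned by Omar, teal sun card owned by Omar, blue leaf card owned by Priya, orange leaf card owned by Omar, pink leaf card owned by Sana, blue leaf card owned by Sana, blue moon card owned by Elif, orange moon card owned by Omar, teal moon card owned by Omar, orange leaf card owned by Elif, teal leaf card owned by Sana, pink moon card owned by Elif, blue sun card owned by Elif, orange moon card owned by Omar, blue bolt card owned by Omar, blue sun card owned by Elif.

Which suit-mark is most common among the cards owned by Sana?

leaf

Counts by suit-mark (restricted to cards owned by Sana): leaf 3, sun 2, moon 1.
The maximum is 3, held uniquely by leaf.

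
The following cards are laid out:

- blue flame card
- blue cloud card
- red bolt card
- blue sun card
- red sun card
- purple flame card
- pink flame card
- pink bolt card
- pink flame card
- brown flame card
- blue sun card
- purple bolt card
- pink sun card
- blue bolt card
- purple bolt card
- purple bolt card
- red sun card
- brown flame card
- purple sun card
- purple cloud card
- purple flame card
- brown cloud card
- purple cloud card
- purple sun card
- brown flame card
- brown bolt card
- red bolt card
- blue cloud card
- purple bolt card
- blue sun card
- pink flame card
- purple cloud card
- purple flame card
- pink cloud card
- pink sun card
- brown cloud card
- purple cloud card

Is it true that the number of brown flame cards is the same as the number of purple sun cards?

False

brown flame cards: 3.
purple sun cards: 2.
The claim requires 3 = 2, which does not hold.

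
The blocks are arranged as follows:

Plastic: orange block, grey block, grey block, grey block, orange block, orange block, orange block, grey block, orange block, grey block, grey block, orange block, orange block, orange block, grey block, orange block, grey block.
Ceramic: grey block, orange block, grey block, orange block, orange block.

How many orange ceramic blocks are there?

3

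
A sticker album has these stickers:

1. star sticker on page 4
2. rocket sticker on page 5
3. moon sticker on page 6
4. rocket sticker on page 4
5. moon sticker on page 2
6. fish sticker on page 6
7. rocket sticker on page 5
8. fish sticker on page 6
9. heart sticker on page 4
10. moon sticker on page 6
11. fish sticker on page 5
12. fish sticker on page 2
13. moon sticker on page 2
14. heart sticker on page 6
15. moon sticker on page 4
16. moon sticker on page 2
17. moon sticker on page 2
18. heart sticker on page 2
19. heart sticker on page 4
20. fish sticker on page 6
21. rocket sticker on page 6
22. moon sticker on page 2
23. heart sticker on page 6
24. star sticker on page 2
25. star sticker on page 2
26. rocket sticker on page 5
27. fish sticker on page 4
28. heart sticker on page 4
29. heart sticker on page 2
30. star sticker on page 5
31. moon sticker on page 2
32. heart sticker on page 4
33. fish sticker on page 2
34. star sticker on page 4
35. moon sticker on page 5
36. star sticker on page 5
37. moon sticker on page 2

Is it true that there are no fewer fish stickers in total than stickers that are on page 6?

False

There are 7 fish stickers.
There are 8 stickers on page 6.
The claim requires 7 ≥ 8, which does not hold.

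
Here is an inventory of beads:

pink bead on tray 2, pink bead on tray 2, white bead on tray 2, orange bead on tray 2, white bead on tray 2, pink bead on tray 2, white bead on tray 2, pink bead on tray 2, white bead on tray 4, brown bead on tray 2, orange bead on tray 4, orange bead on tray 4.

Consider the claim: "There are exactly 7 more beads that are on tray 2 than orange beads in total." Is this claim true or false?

False

beads on tray 2: 9.
orange beads: 3.
The claim requires 9 − 3 (= 6) to equal 7, which does not hold.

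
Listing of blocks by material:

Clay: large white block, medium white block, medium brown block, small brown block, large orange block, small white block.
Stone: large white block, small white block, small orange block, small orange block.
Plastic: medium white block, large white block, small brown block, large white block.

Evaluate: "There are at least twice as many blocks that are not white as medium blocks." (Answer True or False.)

|blocks that are not white| = 6.
|medium blocks| = 3.
The claim requires 6 ≥ 2 × 3 = 6, which holds.

True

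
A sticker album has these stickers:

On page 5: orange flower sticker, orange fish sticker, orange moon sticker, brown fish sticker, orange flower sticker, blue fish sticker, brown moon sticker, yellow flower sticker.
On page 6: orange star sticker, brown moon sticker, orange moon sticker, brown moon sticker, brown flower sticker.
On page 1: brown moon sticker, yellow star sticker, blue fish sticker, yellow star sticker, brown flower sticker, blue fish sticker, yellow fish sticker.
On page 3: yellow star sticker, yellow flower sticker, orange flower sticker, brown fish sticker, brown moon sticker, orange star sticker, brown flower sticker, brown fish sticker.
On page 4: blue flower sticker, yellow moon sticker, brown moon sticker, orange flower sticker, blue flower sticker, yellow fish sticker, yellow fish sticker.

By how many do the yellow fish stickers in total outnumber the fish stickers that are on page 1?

0

yellow fish stickers: 3.
fish stickers on page 1: 3.
3 − 3 = 0.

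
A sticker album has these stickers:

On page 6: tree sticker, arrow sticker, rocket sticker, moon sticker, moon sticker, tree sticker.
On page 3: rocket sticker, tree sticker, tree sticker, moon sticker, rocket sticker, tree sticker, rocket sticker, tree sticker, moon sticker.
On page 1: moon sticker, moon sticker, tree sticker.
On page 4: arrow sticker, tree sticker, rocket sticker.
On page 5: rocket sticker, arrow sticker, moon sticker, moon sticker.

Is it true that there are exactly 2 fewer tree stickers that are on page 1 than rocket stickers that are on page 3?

|tree stickers on page 1| = 1.
|rocket stickers on page 3| = 3.
The claim requires 3 − 1 (= 2) to equal 2, which holds.

True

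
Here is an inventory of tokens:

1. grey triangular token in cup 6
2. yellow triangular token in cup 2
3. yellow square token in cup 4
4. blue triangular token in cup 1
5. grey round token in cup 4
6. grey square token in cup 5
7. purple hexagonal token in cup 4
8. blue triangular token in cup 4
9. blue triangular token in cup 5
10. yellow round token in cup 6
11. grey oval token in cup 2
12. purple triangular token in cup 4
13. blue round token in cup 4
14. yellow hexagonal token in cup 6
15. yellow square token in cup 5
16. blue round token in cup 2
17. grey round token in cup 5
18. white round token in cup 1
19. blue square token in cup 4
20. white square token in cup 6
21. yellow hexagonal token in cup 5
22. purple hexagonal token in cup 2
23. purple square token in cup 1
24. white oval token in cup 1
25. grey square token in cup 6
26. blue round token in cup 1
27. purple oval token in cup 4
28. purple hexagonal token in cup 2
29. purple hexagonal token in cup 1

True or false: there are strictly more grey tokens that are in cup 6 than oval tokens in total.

|grey tokens in cup 6| = 2.
|oval tokens| = 3.
The claim requires 2 > 3, which does not hold.

False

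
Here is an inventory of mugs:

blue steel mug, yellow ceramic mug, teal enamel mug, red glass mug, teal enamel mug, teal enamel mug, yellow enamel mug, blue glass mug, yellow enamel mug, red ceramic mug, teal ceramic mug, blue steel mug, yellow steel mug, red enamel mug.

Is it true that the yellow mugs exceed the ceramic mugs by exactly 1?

yellow mugs: 4.
ceramic mugs: 3.
The claim requires 4 − 3 (= 1) to equal 1, which holds.

True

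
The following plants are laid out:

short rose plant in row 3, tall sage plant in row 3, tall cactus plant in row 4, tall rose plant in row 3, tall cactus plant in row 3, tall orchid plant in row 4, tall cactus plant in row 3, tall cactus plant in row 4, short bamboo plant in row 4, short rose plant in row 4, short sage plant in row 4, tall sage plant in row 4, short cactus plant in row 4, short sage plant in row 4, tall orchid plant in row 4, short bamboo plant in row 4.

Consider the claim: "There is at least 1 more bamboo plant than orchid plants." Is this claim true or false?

False

|bamboo plants| = 2.
|orchid plants| = 2.
The claim requires 2 − 2 = 0 ≥ 1, which does not hold.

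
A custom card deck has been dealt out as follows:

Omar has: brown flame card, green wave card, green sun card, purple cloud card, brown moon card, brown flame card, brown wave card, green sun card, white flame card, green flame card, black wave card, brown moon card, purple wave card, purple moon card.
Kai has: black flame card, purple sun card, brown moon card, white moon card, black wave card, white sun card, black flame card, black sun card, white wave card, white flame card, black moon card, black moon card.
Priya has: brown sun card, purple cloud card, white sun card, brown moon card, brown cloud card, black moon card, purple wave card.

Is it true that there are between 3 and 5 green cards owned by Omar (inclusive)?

True

green cards owned by Omar: 4.
The claim requires 3 ≤ 4 ≤ 5, which holds.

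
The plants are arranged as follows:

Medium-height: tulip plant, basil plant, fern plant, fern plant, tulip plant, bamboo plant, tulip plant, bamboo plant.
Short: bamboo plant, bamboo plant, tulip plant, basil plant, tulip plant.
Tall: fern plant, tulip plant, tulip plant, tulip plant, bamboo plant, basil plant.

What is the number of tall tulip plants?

3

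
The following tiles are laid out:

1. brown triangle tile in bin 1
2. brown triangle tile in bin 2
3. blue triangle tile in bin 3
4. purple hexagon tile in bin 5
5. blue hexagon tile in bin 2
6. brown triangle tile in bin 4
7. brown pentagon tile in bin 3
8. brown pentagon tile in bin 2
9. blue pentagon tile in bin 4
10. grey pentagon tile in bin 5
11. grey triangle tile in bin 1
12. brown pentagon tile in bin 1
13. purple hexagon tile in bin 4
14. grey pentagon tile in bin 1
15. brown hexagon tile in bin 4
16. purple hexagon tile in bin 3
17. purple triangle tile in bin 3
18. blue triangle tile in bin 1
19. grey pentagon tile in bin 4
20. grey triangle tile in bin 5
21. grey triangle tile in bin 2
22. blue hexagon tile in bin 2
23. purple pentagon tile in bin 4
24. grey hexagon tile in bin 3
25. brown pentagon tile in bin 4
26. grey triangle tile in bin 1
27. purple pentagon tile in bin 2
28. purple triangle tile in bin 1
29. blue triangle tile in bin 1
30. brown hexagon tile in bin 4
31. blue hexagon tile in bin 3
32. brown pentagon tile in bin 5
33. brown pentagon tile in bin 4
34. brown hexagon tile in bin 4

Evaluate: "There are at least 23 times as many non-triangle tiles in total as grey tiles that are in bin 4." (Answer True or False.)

There are 22 non-triangle tiles.
There is 1 grey tile in bin 4.
The claim requires 22 ≥ 23 × 1 = 23, which does not hold.

False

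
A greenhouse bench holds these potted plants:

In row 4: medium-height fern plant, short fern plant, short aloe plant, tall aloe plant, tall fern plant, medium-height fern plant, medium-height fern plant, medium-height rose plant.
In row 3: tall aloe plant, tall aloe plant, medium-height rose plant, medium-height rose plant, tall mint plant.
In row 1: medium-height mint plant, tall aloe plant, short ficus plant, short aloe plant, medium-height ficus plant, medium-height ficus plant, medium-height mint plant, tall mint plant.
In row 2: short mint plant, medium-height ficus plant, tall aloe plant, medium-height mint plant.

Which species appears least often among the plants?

rose

Counts by species: aloe 7, mint 6, fern 5, ficus 4, rose 3.
The minimum is 3, held uniquely by rose.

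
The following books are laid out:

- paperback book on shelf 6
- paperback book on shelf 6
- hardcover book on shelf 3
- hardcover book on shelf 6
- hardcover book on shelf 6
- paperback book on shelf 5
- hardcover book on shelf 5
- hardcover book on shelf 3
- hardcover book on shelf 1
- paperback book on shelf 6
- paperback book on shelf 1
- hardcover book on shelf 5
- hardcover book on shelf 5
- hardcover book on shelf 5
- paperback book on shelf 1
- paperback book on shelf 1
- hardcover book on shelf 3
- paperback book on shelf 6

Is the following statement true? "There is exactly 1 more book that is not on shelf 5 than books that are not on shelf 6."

|books that are not on shelf 5| = 13.
|books that are not on shelf 6| = 12.
The claim requires 13 − 12 (= 1) to equal 1, which holds.

True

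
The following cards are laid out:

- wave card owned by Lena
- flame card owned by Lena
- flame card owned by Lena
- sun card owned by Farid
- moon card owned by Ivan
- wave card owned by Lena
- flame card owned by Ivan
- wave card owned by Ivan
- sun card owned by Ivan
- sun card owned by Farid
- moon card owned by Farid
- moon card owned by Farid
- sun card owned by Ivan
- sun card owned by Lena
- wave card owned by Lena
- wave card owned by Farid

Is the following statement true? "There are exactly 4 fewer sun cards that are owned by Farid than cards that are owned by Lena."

True

Count of sun cards owned by Farid: 2.
Count of cards owned by Lena: 6.
The claim requires 6 − 2 (= 4) to equal 4, which holds.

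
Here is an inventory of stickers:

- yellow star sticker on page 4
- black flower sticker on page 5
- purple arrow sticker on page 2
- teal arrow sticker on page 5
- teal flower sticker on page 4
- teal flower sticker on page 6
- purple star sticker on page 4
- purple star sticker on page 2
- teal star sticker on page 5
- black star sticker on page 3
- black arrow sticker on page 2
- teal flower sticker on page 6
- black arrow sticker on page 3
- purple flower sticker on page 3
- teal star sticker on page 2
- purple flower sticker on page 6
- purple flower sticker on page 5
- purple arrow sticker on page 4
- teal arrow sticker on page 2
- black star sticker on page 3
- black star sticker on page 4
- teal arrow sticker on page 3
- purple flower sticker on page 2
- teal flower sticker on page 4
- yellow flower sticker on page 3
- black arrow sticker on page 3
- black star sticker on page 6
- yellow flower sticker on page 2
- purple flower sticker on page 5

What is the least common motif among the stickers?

arrow

Counts by motif: flower 12, star 9, arrow 8.
The minimum is 8, held uniquely by arrow.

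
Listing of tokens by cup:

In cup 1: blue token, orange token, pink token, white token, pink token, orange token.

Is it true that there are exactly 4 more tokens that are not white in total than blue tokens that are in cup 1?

tokens that are not white: 5.
blue tokens in cup 1: 1.
The claim requires 5 − 1 (= 4) to equal 4, which holds.

True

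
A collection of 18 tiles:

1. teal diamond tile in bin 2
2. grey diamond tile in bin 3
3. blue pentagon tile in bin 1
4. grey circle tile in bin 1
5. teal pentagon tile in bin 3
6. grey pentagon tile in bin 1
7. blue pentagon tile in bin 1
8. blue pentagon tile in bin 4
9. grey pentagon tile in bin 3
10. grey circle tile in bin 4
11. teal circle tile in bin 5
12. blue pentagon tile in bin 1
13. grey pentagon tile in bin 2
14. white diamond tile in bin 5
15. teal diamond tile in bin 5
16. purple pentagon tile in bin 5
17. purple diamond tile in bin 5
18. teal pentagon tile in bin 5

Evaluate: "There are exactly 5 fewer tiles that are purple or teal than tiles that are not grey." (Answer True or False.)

True

|tiles that are purple or teal| = 7.
|tiles that are not grey| = 12.
The claim requires 12 − 7 (= 5) to equal 5, which holds.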